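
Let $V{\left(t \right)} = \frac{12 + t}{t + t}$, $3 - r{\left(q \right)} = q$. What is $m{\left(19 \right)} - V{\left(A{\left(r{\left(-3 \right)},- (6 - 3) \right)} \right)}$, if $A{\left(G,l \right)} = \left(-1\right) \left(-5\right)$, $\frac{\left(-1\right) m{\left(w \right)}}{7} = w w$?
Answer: $- \frac{25287}{10} \approx -2528.7$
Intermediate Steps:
$r{\left(q \right)} = 3 - q$
$m{\left(w \right)} = - 7 w^{2}$ ($m{\left(w \right)} = - 7 w w = - 7 w^{2}$)
$A{\left(G,l \right)} = 5$
$V{\left(t \right)} = \frac{12 + t}{2 t}$
$m{\left(19 \right)} - V{\left(A{\left(r{\left(-3 \right)},- (6 - 3) \right)} \right)} = - 7 \cdot 19^{2} - \frac{12 + 5}{2 \cdot 5} = \left(-7\right) 361 - \frac{1}{2} \cdot \frac{1}{5} \cdot 17 = -2527 - \frac{17}{10} = - \frac{25287}{10}$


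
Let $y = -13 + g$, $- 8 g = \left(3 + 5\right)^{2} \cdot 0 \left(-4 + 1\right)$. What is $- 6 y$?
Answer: $78$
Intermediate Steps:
$g = 0$ ($g = - \frac{\left(3 + 5\right)^{2} \cdot 0 \left(-4 + 1\right)}{8} = - \frac{8^{2} \cdot 0 \left(-3\right)}{8} = - \frac{64 \cdot 0 \left(-3\right)}{8} = - \frac{0 \left(-3\right)}{8} = \left(- \frac{1}{8}\right) 0 = 0$)
$y = -13$ ($y = -13 + 0 = -13$)
$- 6 y = \left(-6\right) \left(-13\right) = 78$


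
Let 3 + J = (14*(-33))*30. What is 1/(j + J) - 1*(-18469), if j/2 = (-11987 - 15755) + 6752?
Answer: 1031364366/55843 ≈ 18469.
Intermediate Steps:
J = -13863 (J = -3 + (14*(-33))*30 = -3 - 462*30 = -3 - 13860 = -13863)
j = -41980 (j = 2*((-11987 - 15755) + 6752) = 2*(-27742 + 6752) = 2*(-20990) = -41980)
1/(j + J) - 1*(-18469) = 1/(-41980 - 13863) - 1*(-18469) = 1/(-55843) + 18469 = -1/55843 + 18469 = 1031364366/55843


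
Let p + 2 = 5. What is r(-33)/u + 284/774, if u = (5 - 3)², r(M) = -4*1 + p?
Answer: 181/1548 ≈ 0.11693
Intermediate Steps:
p = 3 (p = -2 + 5 = 3)
r(M) = -1 (r(M) = -4*1 + 3 = -4 + 3 = -1)
u = 4 (u = 2² = 4)
r(-33)/u + 284/774 = -1/4 + 284/774 = -1*¼ + 284*(1/774) = -¼ + 142/387 = 181/1548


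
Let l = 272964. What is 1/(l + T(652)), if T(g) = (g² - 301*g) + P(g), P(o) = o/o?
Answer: 1/501817 ≈ 1.9928e-6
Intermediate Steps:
P(o) = 1
T(g) = 1 + g² - 301*g (T(g) = (g² - 301*g) + 1 = 1 + g² - 301*g)
1/(l + T(652)) = 1/(272964 + (1 + 652² - 301*652)) = 1/(272964 + (1 + 425104 - 196252)) = 1/(272964 + 228853) = 1/501817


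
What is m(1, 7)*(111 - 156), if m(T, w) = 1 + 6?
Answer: -315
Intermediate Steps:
m(T, w) = 7
m(1, 7)*(111 - 156) = 7*(111 - 156) = 7*(-45) = -315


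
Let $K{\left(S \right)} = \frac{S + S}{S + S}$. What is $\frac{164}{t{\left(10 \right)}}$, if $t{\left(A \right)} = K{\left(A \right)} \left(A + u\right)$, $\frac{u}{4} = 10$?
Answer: $\frac{82}{25} \approx 3.28$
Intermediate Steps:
$K{\left(S \right)} = 1$ ($K{\left(S \right)} = \frac{2 S}{2 S} = 2 S \frac{1}{2 S} = 1$)
$u = 40$ ($u = 4 \cdot 10 = 40$)
$t{\left(A \right)} = 40 + A$ ($t{\left(A \right)} = 1 \left(A + 40\right) = 1 \left(40 + A\right) = 40 + A$)
$\frac{164}{t{\left(10 \right)}} = \frac{164}{40 + 10} = \frac{164}{50} = 164 \cdot \frac{1}{50} = \frac{82}{25}$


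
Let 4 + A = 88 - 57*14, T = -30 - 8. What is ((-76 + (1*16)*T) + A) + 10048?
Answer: 8650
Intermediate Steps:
T = -38
A = -714 (A = -4 + (88 - 57*14) = -4 + (88 - 798) = -4 - 710 = -714)
((-76 + (1*16)*T) + A) + 10048 = ((-76 + (1*16)*(-38)) - 714) + 10048 = ((-76 + 16*(-38)) - 714) + 10048 = ((-76 - 608) - 714) + 10048 = (-684 - 714) + 10048 = -1398 + 10048 = 8650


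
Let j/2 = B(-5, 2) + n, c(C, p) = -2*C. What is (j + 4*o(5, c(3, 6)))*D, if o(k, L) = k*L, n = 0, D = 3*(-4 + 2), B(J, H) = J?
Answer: 780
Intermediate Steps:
D = -6 (D = 3*(-2) = -6)
o(k, L) = L*k
j = -10 (j = 2*(-5 + 0) = 2*(-5) = -10)
(j + 4*o(5, c(3, 6)))*D = (-10 + 4*(-2*3*5))*(-6) = (-10 + 4*(-6*5))*(-6) = (-10 + 4*(-30))*(-6) = (-10 - 120)*(-6) = -130*(-6) = 780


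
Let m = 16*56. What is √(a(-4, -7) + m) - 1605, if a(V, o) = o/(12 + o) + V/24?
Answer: -1605 + √804990/30 ≈ -1575.1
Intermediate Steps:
a(V, o) = V/24 + o/(12 + o) (a(V, o) = o/(12 + o) + V*(1/24) = o/(12 + o) + V/24 = V/24 + o/(12 + o))
m = 896
√(a(-4, -7) + m) - 1605 = √((-7 + (½)*(-4) + (1/24)*(-4)*(-7))/(12 - 7) + 896) - 1605 = √((-7 - 2 + 7/6)/5 + 896) - 1605 = √((⅕)*(-47/6) + 896) - 1605 = √(-47/30 + 896) - 1605 = √(26833/30) - 1605 = √804990/30 - 1605 = -1605 + √804990/30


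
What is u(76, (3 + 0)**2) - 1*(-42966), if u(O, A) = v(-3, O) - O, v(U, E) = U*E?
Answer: 42662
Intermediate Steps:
v(U, E) = E*U
u(O, A) = -4*O (u(O, A) = O*(-3) - O = -3*O - O = -4*O)
u(76, (3 + 0)**2) - 1*(-42966) = -4*76 - 1*(-42966) = -304 + 42966 = 42662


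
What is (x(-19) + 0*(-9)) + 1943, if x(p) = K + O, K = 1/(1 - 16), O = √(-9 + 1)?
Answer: 29144/15 + 2*I*√2 ≈ 1942.9 + 2.8284*I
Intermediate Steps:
O = 2*I*√2 (O = √(-8) = 2*I*√2 ≈ 2.8284*I)
K = -1/15 (K = 1/(-15) = -1/15 ≈ -0.066667)
x(p) = -1/15 + 2*I*√2
(x(-19) + 0*(-9)) + 1943 = ((-1/15 + 2*I*√2) + 0*(-9)) + 1943 = ((-1/15 + 2*I*√2) + 0) + 1943 = (-1/15 + 2*I*√2) + 1943 = 29144/15 + 2*I*√2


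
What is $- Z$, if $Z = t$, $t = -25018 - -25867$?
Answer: $-849$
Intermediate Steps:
$t = 849$ ($t = -25018 + 25867 = 849$)
$Z = 849$
$- Z = \left(-1\right) 849 = -849$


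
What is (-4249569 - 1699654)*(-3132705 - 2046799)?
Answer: 30814024325392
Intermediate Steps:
(-4249569 - 1699654)*(-3132705 - 2046799) = -5949223*(-5179504) = 30814024325392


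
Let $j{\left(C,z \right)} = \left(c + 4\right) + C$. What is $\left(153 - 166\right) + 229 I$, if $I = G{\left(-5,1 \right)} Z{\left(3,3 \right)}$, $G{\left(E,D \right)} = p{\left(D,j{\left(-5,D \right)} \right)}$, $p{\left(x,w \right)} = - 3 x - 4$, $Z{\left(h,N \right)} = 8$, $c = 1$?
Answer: $-12837$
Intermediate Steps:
$j{\left(C,z \right)} = 5 + C$ ($j{\left(C,z \right)} = \left(1 + 4\right) + C = 5 + C$)
$p{\left(x,w \right)} = -4 - 3 x$
$G{\left(E,D \right)} = -4 - 3 D$
$I = -56$ ($I = \left(-4 - 3\right) 8 = \left(-7\right) 8 = -56$)
$\left(153 - 166\right) + 229 I = \left(153 - 166\right) + 229 \left(-56\right) = -13 - 12824 = -12837$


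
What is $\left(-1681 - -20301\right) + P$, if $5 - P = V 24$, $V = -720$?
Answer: $35905$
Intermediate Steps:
$P = 17285$ ($P = 5 - \left(-720\right) 24 = 5 - -17280 = 5 + 17280 = 17285$)
$\left(-1681 - -20301\right) + P = \left(-1681 - -20301\right) + 17285 = \left(-1681 + 20301\right) + 17285 = 18620 + 17285 = 35905$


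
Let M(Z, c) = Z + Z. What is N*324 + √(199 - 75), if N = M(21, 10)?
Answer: 13608 + 2*√31 ≈ 13619.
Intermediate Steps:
M(Z, c) = 2*Z
N = 42 (N = 2*21 = 42)
N*324 + √(199 - 75) = 42*324 + √(199 - 75) = 13608 + √124 = 13608 + 2*√31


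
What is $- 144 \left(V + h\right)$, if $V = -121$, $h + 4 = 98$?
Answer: $3888$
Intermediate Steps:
$h = 94$ ($h = -4 + 98 = 94$)
$- 144 \left(V + h\right) = - 144 \left(-121 + 94\right) = \left(-144\right) \left(-27\right) = 3888$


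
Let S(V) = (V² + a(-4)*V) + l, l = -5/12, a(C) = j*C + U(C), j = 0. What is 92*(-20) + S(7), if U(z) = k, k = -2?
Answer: -21665/12 ≈ -1805.4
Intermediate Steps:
U(z) = -2
a(C) = -2 (a(C) = 0*C - 2 = 0 - 2 = -2)
l = -5/12 (l = -5*1/12 = -5/12 ≈ -0.41667)
S(V) = -5/12 + V² - 2*V (S(V) = (V² - 2*V) - 5/12 = -5/12 + V² - 2*V)
92*(-20) + S(7) = 92*(-20) + (-5/12 + 7² - 2*7) = -1840 + (-5/12 + 49 - 14) = -1840 + 415/12 = -21665/12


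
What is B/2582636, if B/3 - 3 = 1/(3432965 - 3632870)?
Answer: 299857/86046974930 ≈ 3.4848e-6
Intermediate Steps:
B = 599714/66635 (B = 9 + 3/(3432965 - 3632870) = 9 + 3/(-199905) = 9 + 3*(-1/199905) = 9 - 1/66635 = 599714/66635 ≈ 9.0000)
B/2582636 = (599714/66635)/2582636 = (599714/66635)*(1/2582636) = 299857/86046974930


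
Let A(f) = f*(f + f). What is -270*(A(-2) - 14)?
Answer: 1620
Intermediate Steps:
A(f) = 2*f² (A(f) = f*(2*f) = 2*f²)
-270*(A(-2) - 14) = -270*(2*(-2)² - 14) = -270*(2*4 - 14) = -270*(8 - 14) = -270*(-6) = -15*(-108) = 1620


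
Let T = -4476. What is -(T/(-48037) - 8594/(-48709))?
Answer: -630851462/2339834233 ≈ -0.26961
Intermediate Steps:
-(T/(-48037) - 8594/(-48709)) = -(-4476/(-48037) - 8594/(-48709)) = -(-4476*(-1/48037) - 8594*(-1/48709)) = -(4476/48037 + 8594/48709) = -1*630851462/2339834233 = -630851462/2339834233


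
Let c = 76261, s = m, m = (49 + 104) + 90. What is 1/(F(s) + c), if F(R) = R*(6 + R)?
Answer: 1/136768 ≈ 7.3117e-6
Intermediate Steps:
m = 243 (m = 153 + 90 = 243)
s = 243
1/(F(s) + c) = 1/(243*(6 + 243) + 76261) = 1/(243*249 + 76261) = 1/(60507 + 76261) = 1/136768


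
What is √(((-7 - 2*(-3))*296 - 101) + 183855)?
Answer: √183458 ≈ 428.32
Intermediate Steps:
√(((-7 - 2*(-3))*296 - 101) + 183855) = √(((-7 + 6)*296 - 101) + 183855) = √((-1*296 - 101) + 183855) = √((-296 - 101) + 183855) = √(-397 + 183855) = √183458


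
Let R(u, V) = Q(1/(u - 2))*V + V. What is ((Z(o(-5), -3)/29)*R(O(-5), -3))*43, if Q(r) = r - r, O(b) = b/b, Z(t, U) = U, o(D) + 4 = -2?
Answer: 387/29 ≈ 13.345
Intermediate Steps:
o(D) = -6 (o(D) = -4 - 2 = -6)
O(b) = 1
Q(r) = 0
R(u, V) = V (R(u, V) = 0*V + V = 0 + V = V)
((Z(o(-5), -3)/29)*R(O(-5), -3))*43 = (-3/29*(-3))*43 = (-3*1/29*(-3))*43 = -3/29*(-3)*43 = (9/29)*43 = 387/29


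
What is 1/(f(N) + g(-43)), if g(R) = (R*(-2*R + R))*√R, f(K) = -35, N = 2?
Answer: I/(-35*I + 1849*√43) ≈ -2.3808e-7 + 8.2476e-5*I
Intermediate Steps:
g(R) = -R^(5/2) (g(R) = (R*(-R))*√R = (-R²)*√R = -R^(5/2))
1/(f(N) + g(-43)) = 1/(-35 - (-43)^(5/2)) = 1/(-35 - 1849*I*√43)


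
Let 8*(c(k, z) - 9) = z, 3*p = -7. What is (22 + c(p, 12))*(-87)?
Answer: -5655/2 ≈ -2827.5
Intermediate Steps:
p = -7/3 (p = (⅓)*(-7) = -7/3 ≈ -2.3333)
c(k, z) = 9 + z/8
(22 + c(p, 12))*(-87) = (22 + (9 + (⅛)*12))*(-87) = (22 + (9 + 3/2))*(-87) = (22 + 21/2)*(-87) = (65/2)*(-87) = -5655/2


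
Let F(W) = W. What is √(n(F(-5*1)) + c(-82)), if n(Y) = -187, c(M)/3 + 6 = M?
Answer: I*√451 ≈ 21.237*I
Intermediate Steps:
c(M) = -18 + 3*M
√(n(F(-5*1)) + c(-82)) = √(-187 + (-18 + 3*(-82))) = √(-187 + (-18 - 246)) = √(-187 - 264) = √(-451) = I*√451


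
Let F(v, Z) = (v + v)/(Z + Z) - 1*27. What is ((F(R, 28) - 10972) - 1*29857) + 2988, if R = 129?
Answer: -1060175/28 ≈ -37863.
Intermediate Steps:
F(v, Z) = -27 + v/Z (F(v, Z) = (2*v)/((2*Z)) - 27 = (2*v)*(1/(2*Z)) - 27 = v/Z - 27 = -27 + v/Z)
((F(R, 28) - 10972) - 1*29857) + 2988 = (((-27 + 129/28) - 10972) - 1*29857) + 2988 = (((-27 + 129*(1/28)) - 10972) - 29857) + 2988 = (((-27 + 129/28) - 10972) - 29857) + 2988 = ((-627/28 - 10972) - 29857) + 2988 = (-307843/28 - 29857) + 2988 = -1143839/28 + 2988 = -1060175/28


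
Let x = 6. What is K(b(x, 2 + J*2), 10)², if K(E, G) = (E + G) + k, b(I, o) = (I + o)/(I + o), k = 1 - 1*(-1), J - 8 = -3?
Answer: 169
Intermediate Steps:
J = 5 (J = 8 - 3 = 5)
k = 2 (k = 1 + 1 = 2)
b(I, o) = 1
K(E, G) = 2 + E + G (K(E, G) = (E + G) + 2 = 2 + E + G)
K(b(x, 2 + J*2), 10)² = (2 + 1 + 10)² = 13² = 169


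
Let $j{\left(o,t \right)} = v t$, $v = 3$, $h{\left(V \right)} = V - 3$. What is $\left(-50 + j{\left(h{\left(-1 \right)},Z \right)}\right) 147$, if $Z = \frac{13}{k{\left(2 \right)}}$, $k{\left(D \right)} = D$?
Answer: $- \frac{8967}{2} \approx -4483.5$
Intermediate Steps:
$h{\left(V \right)} = -3 + V$
$Z = \frac{13}{2} \approx 6.5$
$j{\left(o,t \right)} = 3 t$
$\left(-50 + j{\left(h{\left(-1 \right)},Z \right)}\right) 147 = \left(-50 + 3 \cdot \frac{13}{2}\right) 147 = \left(-50 + \frac{39}{2}\right) 147 = \left(- \frac{61}{2}\right) 147 = - \frac{8967}{2}$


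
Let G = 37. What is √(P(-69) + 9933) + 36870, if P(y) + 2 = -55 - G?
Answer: 36870 + √9839 ≈ 36969.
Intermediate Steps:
P(y) = -94 (P(y) = -2 + (-55 - 1*37) = -2 + (-55 - 37) = -2 - 92 = -94)
√(P(-69) + 9933) + 36870 = √(-94 + 9933) + 36870 = √9839 + 36870 = 36870 + √9839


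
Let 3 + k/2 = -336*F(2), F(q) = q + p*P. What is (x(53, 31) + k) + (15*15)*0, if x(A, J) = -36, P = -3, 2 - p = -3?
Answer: 8694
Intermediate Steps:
p = 5 (p = 2 - 1*(-3) = 2 + 3 = 5)
F(q) = -15 + q (F(q) = q + 5*(-3) = q - 15 = -15 + q)
k = 8730 (k = -6 + 2*(-336*(-15 + 2)) = -6 + 2*(-336*(-13)) = -6 + 2*4368 = -6 + 8736 = 8730)
(x(53, 31) + k) + (15*15)*0 = (-36 + 8730) + (15*15)*0 = 8694 + 225*0 = 8694 + 0 = 8694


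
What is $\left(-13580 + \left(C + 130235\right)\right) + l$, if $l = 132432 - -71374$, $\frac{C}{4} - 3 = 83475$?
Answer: $654373$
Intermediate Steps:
$C = 333912$ ($C = 12 + 4 \cdot 83475 = 12 + 333900 = 333912$)
$l = 203806$ ($l = 132432 + 71374 = 203806$)
$\left(-13580 + \left(C + 130235\right)\right) + l = \left(-13580 + \left(333912 + 130235\right)\right) + 203806 = \left(-13580 + 464147\right) + 203806 = 450567 + 203806 = 654373$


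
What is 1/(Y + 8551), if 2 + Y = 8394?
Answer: 1/16943 ≈ 5.9021e-5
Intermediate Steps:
Y = 8392 (Y = -2 + 8394 = 8392)
1/(Y + 8551) = 1/(8392 + 8551) = 1/16943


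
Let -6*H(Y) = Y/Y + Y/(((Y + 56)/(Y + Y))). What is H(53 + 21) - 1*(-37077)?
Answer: 4818163/130 ≈ 37063.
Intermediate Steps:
H(Y) = -1/6 - Y**2/(3*(56 + Y)) (H(Y) = -(Y/Y + Y/(((Y + 56)/(Y + Y))))/6 = -(1 + Y/(((56 + Y)/((2*Y)))))/6 = -(1 + Y/(((56 + Y)*(1/(2*Y)))))/6 = -(1 + Y/(((56 + Y)/(2*Y))))/6 = -(1 + Y*(2*Y/(56 + Y)))/6 = -(1 + 2*Y**2/(56 + Y))/6 = -1/6 - Y**2/(3*(56 + Y)))
H(53 + 21) - 1*(-37077) = (-56 - (53 + 21) - 2*(53 + 21)**2)/(6*(56 + (53 + 21))) - 1*(-37077) = (-56 - 1*74 - 2*74**2)/(6*(56 + 74)) + 37077 = (1/6)*(-56 - 74 - 2*5476)/130 + 37077 = (1/6)*(1/130)*(-56 - 74 - 10952) + 37077 = (1/6)*(1/130)*(-11082) + 37077 = -1847/130 + 37077 = 4818163/130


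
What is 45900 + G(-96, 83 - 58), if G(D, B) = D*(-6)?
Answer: 46476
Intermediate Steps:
G(D, B) = -6*D
45900 + G(-96, 83 - 58) = 45900 - 6*(-96) = 45900 + 576 = 46476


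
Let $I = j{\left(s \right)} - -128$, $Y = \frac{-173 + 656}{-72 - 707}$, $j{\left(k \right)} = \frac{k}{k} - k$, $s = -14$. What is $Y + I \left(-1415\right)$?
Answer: $- \frac{157627238}{779} \approx -2.0235 \cdot 10^{5}$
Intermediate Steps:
$j{\left(k \right)} = 1 - k$
$Y = - \frac{483}{779}$ ($Y = \frac{483}{-779} = 483 \left(- \frac{1}{779}\right) = - \frac{483}{779} \approx -0.62003$)
$I = 143$ ($I = \left(1 - -14\right) - -128 = \left(1 + 14\right) + 128 = 15 + 128 = 143$)
$Y + I \left(-1415\right) = - \frac{483}{779} + 143 \left(-1415\right) = - \frac{483}{779} - 202345 = - \frac{157627238}{779}$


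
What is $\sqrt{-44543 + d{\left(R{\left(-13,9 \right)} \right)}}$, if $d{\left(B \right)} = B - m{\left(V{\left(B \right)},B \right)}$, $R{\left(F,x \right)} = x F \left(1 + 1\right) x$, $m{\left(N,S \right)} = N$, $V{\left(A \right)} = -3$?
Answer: $i \sqrt{46646} \approx 215.98 i$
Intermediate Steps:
$R{\left(F,x \right)} = 2 F x^{2}$ ($R{\left(F,x \right)} = F x 2 x = 2 F x x = 2 F x^{2}$)
$d{\left(B \right)} = 3 + B$ ($d{\left(B \right)} = B - -3 = B + 3 = 3 + B$)
$\sqrt{-44543 + d{\left(R{\left(-13,9 \right)} \right)}} = \sqrt{-44543 + \left(3 + 2 \left(-13\right) 9^{2}\right)} = \sqrt{-44543 + \left(3 + 2 \left(-13\right) 81\right)} = \sqrt{-44543 + \left(3 - 2106\right)} = \sqrt{-44543 - 2103} = \sqrt{-46646} = i \sqrt{46646}$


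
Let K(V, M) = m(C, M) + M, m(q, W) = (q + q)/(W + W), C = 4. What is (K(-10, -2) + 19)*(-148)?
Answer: -2220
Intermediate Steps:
m(q, W) = q/W (m(q, W) = (2*q)/((2*W)) = (2*q)*(1/(2*W)) = q/W)
K(V, M) = M + 4/M (K(V, M) = 4/M + M = M + 4/M)
(K(-10, -2) + 19)*(-148) = ((-2 + 4/(-2)) + 19)*(-148) = ((-2 + 4*(-½)) + 19)*(-148) = ((-2 - 2) + 19)*(-148) = (-4 + 19)*(-148) = 15*(-148) = -2220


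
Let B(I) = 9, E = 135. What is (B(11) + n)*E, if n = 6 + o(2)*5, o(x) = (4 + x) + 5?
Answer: 9450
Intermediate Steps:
o(x) = 9 + x
n = 61 (n = 6 + (9 + 2)*5 = 6 + 11*5 = 6 + 55 = 61)
(B(11) + n)*E = (9 + 61)*135 = 70*135 = 9450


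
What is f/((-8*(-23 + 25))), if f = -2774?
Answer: 1387/8 ≈ 173.38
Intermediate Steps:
f/((-8*(-23 + 25))) = -2774*(-1/(8*(-23 + 25))) = -2774/((-8*2)) = -2774/(-16) = -2774*(-1/16) = 1387/8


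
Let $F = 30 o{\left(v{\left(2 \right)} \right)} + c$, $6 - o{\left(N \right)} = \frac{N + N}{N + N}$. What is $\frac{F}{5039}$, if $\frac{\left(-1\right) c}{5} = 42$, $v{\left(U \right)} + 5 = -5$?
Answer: $- \frac{60}{5039} \approx -0.011907$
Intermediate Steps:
$v{\left(U \right)} = -10$ ($v{\left(U \right)} = -5 - 5 = -10$)
$o{\left(N \right)} = 5$ ($o{\left(N \right)} = 6 - \frac{N + N}{N + N} = 6 - \frac{2 N}{2 N} = 6 - 2 N \frac{1}{2 N} = 6 - 1 = 5$)
$c = -210$ ($c = \left(-5\right) 42 = -210$)
$F = -60$ ($F = 30 \cdot 5 - 210 = 150 - 210 = -60$)
$\frac{F}{5039} = - \frac{60}{5039}$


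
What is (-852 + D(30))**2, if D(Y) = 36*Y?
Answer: 51984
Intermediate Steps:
(-852 + D(30))**2 = (-852 + 36*30)**2 = (-852 + 1080)**2 = 228**2 = 51984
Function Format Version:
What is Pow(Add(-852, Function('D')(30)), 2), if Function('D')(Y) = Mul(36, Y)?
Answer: 51984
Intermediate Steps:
Pow(Add(-852, Function('D')(30)), 2) = Pow(Add(-852, Mul(36, 30)), 2) = Pow(Add(-852, 1080), 2) = Pow(228, 2) = 51984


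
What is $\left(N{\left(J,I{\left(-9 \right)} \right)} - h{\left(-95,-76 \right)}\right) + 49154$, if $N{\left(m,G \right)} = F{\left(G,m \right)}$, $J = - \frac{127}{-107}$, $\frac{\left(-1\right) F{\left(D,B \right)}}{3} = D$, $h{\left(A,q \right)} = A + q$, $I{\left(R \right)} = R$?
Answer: $49352$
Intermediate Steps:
$F{\left(D,B \right)} = - 3 D$
$J = \frac{127}{107}$ ($J = \left(-127\right) \left(- \frac{1}{107}\right) = \frac{127}{107} \approx 1.1869$)
$N{\left(m,G \right)} = - 3 G$
$\left(N{\left(J,I{\left(-9 \right)} \right)} - h{\left(-95,-76 \right)}\right) + 49154 = \left(\left(-3\right) \left(-9\right) - \left(-95 - 76\right)\right) + 49154 = \left(27 - -171\right) + 49154 = \left(27 + 171\right) + 49154 = 198 + 49154 = 49352$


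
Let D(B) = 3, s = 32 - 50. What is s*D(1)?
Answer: -54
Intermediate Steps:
s = -18
s*D(1) = -18*3 = -54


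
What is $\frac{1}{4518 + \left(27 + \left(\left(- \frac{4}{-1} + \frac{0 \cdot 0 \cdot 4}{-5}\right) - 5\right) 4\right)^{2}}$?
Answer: $\frac{1}{5047} \approx 0.00019814$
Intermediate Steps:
$\frac{1}{4518 + \left(27 + \left(\left(- \frac{4}{-1} + \frac{0 \cdot 0 \cdot 4}{-5}\right) - 5\right) 4\right)^{2}} = \frac{1}{4518 + \left(27 + \left(\left(\left(-4\right) \left(-1\right) + 0 \cdot 4 \left(- \frac{1}{5}\right)\right) - 5\right) 4\right)^{2}} = \frac{1}{4518 + \left(27 + \left(\left(4 + 0 \left(- \frac{1}{5}\right)\right) - 5\right) 4\right)^{2}} = \frac{1}{4518 + \left(27 + \left(\left(4 + 0\right) - 5\right) 4\right)^{2}} = \frac{1}{4518 + \left(27 + \left(4 - 5\right) 4\right)^{2}} = \frac{1}{4518 + \left(27 - 4\right)^{2}} = \frac{1}{4518 + 23^{2}} = \frac{1}{4518 + 529} = \frac{1}{5047}$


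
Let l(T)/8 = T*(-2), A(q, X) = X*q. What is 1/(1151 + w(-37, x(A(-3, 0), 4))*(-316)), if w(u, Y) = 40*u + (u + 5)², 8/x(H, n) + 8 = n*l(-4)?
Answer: 1/145247 ≈ 6.8848e-6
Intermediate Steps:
l(T) = -16*T (l(T) = 8*(T*(-2)) = 8*(-2*T) = -16*T)
x(H, n) = 8/(-8 + 64*n) (x(H, n) = 8/(-8 + n*(-16*(-4))) = 8/(-8 + n*64) = 8/(-8 + 64*n))
w(u, Y) = (5 + u)² + 40*u (w(u, Y) = 40*u + (5 + u)² = (5 + u)² + 40*u)
1/(1151 + w(-37, x(A(-3, 0), 4))*(-316)) = 1/(1151 + ((5 - 37)² + 40*(-37))*(-316)) = 1/(1151 + ((-32)² - 1480)*(-316)) = 1/(1151 + (1024 - 1480)*(-316)) = 1/(1151 - 456*(-316)) = 1/(1151 + 144096) = 1/145247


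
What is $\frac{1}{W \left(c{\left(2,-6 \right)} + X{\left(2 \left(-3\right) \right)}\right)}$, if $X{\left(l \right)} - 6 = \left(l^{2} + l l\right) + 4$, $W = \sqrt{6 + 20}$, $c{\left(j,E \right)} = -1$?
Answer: $\frac{\sqrt{26}}{2106} \approx 0.0024212$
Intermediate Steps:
$W = \sqrt{26} \approx 5.099$
$X{\left(l \right)} = 10 + 2 l^{2}$ ($X{\left(l \right)} = 6 + \left(\left(l^{2} + l l\right) + 4\right) = 6 + \left(\left(l^{2} + l^{2}\right) + 4\right) = 6 + \left(2 l^{2} + 4\right) = 6 + \left(4 + 2 l^{2}\right) = 10 + 2 l^{2}$)
$\frac{1}{W \left(c{\left(2,-6 \right)} + X{\left(2 \left(-3\right) \right)}\right)} = \frac{1}{\sqrt{26} \left(-1 + \left(10 + 2 \left(2 \left(-3\right)\right)^{2}\right)\right)} = \frac{1}{\sqrt{26} \left(-1 + \left(10 + 2 \left(-6\right)^{2}\right)\right)} = \frac{1}{\sqrt{26} \left(-1 + \left(10 + 2 \cdot 36\right)\right)} = \frac{1}{\sqrt{26} \left(-1 + \left(10 + 72\right)\right)} = \frac{1}{\sqrt{26} \left(-1 + 82\right)} = \frac{1}{\sqrt{26} \cdot 81} = \frac{1}{81 \sqrt{26}} = \frac{\sqrt{26}}{2106}$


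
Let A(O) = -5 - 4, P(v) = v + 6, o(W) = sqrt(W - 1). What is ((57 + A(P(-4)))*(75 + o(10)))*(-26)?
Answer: -97344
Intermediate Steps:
o(W) = sqrt(-1 + W)
P(v) = 6 + v
A(O) = -9
((57 + A(P(-4)))*(75 + o(10)))*(-26) = ((57 - 9)*(75 + sqrt(-1 + 10)))*(-26) = (48*(75 + sqrt(9)))*(-26) = (48*(75 + 3))*(-26) = (48*78)*(-26) = 3744*(-26) = -97344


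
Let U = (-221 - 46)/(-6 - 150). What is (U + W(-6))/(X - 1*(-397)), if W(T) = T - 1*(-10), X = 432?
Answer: 297/43108 ≈ 0.0068897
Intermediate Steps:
U = 89/52 (U = -267/(-156) = -267*(-1/156) = 89/52 ≈ 1.7115)
W(T) = 10 + T (W(T) = T + 10 = 10 + T)
(U + W(-6))/(X - 1*(-397)) = (89/52 + (10 - 6))/(432 - 1*(-397)) = (89/52 + 4)/(432 + 397) = (297/52)/829 = (297/52)*(1/829) = 297/43108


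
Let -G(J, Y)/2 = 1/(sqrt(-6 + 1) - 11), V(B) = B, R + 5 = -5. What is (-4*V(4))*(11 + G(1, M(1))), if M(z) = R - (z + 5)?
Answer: -11264/63 - 16*I*sqrt(5)/63 ≈ -178.79 - 0.56789*I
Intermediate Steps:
R = -10 (R = -5 - 5 = -10)
M(z) = -15 - z (M(z) = -10 - (z + 5) = -10 - (5 + z) = -10 + (-5 - z) = -15 - z)
G(J, Y) = -2/(-11 + I*sqrt(5)) (G(J, Y) = -2/(sqrt(-6 + 1) - 11) = -2/(sqrt(-5) - 11) = -2/(I*sqrt(5) - 11) = -2/(-11 + I*sqrt(5)))
(-4*V(4))*(11 + G(1, M(1))) = (-4*4)*(11 + (11/63 + I*sqrt(5)/63)) = -16*(704/63 + I*sqrt(5)/63) = -11264/63 - 16*I*sqrt(5)/63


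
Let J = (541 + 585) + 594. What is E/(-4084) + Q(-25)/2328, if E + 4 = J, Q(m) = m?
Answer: -1024237/2376888 ≈ -0.43091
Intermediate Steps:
J = 1720 (J = 1126 + 594 = 1720)
E = 1716 (E = -4 + 1720 = 1716)
E/(-4084) + Q(-25)/2328 = 1716/(-4084) - 25/2328 = 1716*(-1/4084) - 25*1/2328 = -429/1021 - 25/2328 = -1024237/2376888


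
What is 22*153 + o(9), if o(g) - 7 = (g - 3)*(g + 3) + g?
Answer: 3454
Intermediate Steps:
o(g) = 7 + g + (-3 + g)*(3 + g) (o(g) = 7 + ((g - 3)*(g + 3) + g) = 7 + ((-3 + g)*(3 + g) + g) = 7 + (g + (-3 + g)*(3 + g)) = 7 + g + (-3 + g)*(3 + g))
22*153 + o(9) = 22*153 + (-2 + 9 + 9²) = 3366 + (-2 + 9 + 81) = 3366 + 88 = 3454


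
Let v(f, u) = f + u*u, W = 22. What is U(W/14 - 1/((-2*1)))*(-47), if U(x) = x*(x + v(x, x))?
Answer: -2253039/2744 ≈ -821.08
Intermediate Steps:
v(f, u) = f + u²
U(x) = x*(x² + 2*x) (U(x) = x*(x + (x + x²)) = x*(x² + 2*x))
U(W/14 - 1/((-2*1)))*(-47) = ((22/14 - 1/((-2*1)))²*(2 + (22/14 - 1/((-2*1)))))*(-47) = ((22*(1/14) - 1/(-2))²*(2 + (22*(1/14) - 1/(-2))))*(-47) = ((11/7 - 1*(-½))²*(2 + (11/7 - 1*(-½))))*(-47) = ((11/7 + ½)²*(2 + (11/7 + ½)))*(-47) = ((29/14)²*(2 + 29/14))*(-47) = ((841/196)*(57/14))*(-47) = (47937/2744)*(-47) = -2253039/2744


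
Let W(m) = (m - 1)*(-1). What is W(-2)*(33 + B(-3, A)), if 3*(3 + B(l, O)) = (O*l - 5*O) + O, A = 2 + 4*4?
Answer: -36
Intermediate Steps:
W(m) = 1 - m (W(m) = (-1 + m)*(-1) = 1 - m)
A = 18 (A = 2 + 16 = 18)
B(l, O) = -3 - 4*O/3 + O*l/3 (B(l, O) = -3 + ((O*l - 5*O) + O)/3 = -3 + ((-5*O + O*l) + O)/3 = -3 + (-4*O + O*l)/3 = -3 + (-4*O/3 + O*l/3) = -3 - 4*O/3 + O*l/3)
W(-2)*(33 + B(-3, A)) = (1 - 1*(-2))*(33 + (-3 - 4/3*18 + (1/3)*18*(-3))) = (1 + 2)*(33 + (-3 - 24 - 18)) = 3*(33 - 45) = 3*(-12) = -36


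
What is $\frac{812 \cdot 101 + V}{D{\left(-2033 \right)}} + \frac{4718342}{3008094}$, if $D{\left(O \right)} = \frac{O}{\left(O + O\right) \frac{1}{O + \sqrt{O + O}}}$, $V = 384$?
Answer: $\frac{- 243058718581 i + 2359171 \sqrt{4066}}{1504047 \left(\sqrt{4066} + 2033 i\right)} \approx -79.41 - 2.5399 i$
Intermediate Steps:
$D{\left(O \right)} = \frac{O}{2} + \frac{\sqrt{2} \sqrt{O}}{2}$ ($D{\left(O \right)} = \frac{O}{2 O \frac{1}{O + \sqrt{2 O}}} = \frac{O}{2 O \frac{1}{O + \sqrt{2} \sqrt{O}}} = O \frac{O + \sqrt{2} \sqrt{O}}{2 O} = \frac{O}{2} + \frac{\sqrt{2} \sqrt{O}}{2}$)
$\frac{812 \cdot 101 + V}{D{\left(-2033 \right)}} + \frac{4718342}{3008094} = \frac{812 \cdot 101 + 384}{\frac{1}{2} \left(-2033\right) + \frac{\sqrt{2} \sqrt{-2033}}{2}} + \frac{4718342}{3008094} = \frac{82012 + 384}{- \frac{2033}{2} + \frac{\sqrt{2} i \sqrt{2033}}{2}} + 4718342 \cdot \frac{1}{3008094} = \frac{82396}{- \frac{2033}{2} + \frac{i \sqrt{4066}}{2}} + \frac{2359171}{1504047} = \frac{2359171}{1504047} + \frac{82396}{- \frac{2033}{2} + \frac{i \sqrt{4066}}{2}}$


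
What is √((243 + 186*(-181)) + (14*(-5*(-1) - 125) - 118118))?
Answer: I*√153221 ≈ 391.43*I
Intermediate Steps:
√((243 + 186*(-181)) + (14*(-5*(-1) - 125) - 118118)) = √((243 - 33666) + (14*(5 - 125) - 118118)) = √(-33423 + (14*(-120) - 118118)) = √(-33423 + (-1680 - 118118)) = √(-33423 - 119798) = √(-153221) = I*√153221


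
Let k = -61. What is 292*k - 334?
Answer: -18146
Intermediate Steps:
292*k - 334 = 292*(-61) - 334 = -17812 - 334 = -18146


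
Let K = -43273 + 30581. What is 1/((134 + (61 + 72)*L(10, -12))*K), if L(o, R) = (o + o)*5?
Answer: -1/170504328 ≈ -5.8650e-9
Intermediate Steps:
L(o, R) = 10*o (L(o, R) = (2*o)*5 = 10*o)
K = -12692
1/((134 + (61 + 72)*L(10, -12))*K) = 1/((134 + (61 + 72)*(10*10))*(-12692)) = -1/12692/(134 + 133*100) = -1/12692/(134 + 13300) = -1/12692/13434 = (1/13434)*(-1/12692) = -1/170504328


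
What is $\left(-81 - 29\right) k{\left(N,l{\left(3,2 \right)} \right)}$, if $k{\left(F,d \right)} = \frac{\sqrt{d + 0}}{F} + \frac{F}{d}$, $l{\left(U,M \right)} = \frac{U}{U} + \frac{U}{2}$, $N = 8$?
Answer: $-352 - \frac{55 \sqrt{10}}{8} \approx -373.74$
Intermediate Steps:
$l{\left(U,M \right)} = 1 + \frac{U}{2}$ ($l{\left(U,M \right)} = 1 + U \frac{1}{2} = 1 + \frac{U}{2}$)
$k{\left(F,d \right)} = \frac{F}{d} + \frac{\sqrt{d}}{F}$ ($k{\left(F,d \right)} = \frac{\sqrt{d}}{F} + \frac{F}{d} = \frac{F}{d} + \frac{\sqrt{d}}{F}$)
$\left(-81 - 29\right) k{\left(N,l{\left(3,2 \right)} \right)} = \left(-81 - 29\right) \left(\frac{8}{1 + \frac{1}{2} \cdot 3} + \frac{\sqrt{1 + \frac{1}{2} \cdot 3}}{8}\right) = - 110 \left(\frac{8}{1 + \frac{3}{2}} + \frac{\sqrt{1 + \frac{3}{2}}}{8}\right) = - 110 \left(\frac{8}{\frac{5}{2}} + \frac{\sqrt{\frac{5}{2}}}{8}\right) = - 110 \left(8 \cdot \frac{2}{5} + \frac{\frac{1}{2} \sqrt{10}}{8}\right) = - 110 \left(\frac{16}{5} + \frac{\sqrt{10}}{16}\right) = -352 - \frac{55 \sqrt{10}}{8}$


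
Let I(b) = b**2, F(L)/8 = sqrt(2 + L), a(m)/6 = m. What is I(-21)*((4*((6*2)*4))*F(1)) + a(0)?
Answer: 677376*sqrt(3) ≈ 1.1733e+6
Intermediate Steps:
a(m) = 6*m
F(L) = 8*sqrt(2 + L)
I(-21)*((4*((6*2)*4))*F(1)) + a(0) = (-21)**2*((4*((6*2)*4))*(8*sqrt(2 + 1))) + 6*0 = 441*((4*(12*4))*(8*sqrt(3))) + 0 = 441*((4*48)*(8*sqrt(3))) + 0 = 441*(192*(8*sqrt(3))) + 0 = 441*(1536*sqrt(3)) + 0 = 677376*sqrt(3) + 0 = 677376*sqrt(3)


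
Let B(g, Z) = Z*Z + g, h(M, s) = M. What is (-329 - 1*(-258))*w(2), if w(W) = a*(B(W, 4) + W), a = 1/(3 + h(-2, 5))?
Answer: -1420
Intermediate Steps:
B(g, Z) = g + Z² (B(g, Z) = Z² + g = g + Z²)
a = 1 (a = 1/(3 - 2) = 1/1 = 1)
w(W) = 16 + 2*W (w(W) = 1*((W + 4²) + W) = 1*((W + 16) + W) = 1*((16 + W) + W) = 1*(16 + 2*W) = 16 + 2*W)
(-329 - 1*(-258))*w(2) = (-329 - 1*(-258))*(16 + 2*2) = (-329 + 258)*(16 + 4) = -71*20 = -1420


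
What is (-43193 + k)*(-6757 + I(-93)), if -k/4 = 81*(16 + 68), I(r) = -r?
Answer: 469205576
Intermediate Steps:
k = -27216 (k = -324*(16 + 68) = -324*84 = -4*6804 = -27216)
(-43193 + k)*(-6757 + I(-93)) = (-43193 - 27216)*(-6757 - 1*(-93)) = -70409*(-6757 + 93) = -70409*(-6664) = 469205576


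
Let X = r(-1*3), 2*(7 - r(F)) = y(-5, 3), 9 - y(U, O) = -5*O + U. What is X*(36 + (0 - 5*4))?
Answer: -120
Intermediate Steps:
y(U, O) = 9 - U + 5*O (y(U, O) = 9 - (-5*O + U) = 9 - (U - 5*O) = 9 + (-U + 5*O) = 9 - U + 5*O)
r(F) = -15/2 (r(F) = 7 - (9 - 1*(-5) + 5*3)/2 = 7 - (9 + 5 + 15)/2 = 7 - 1/2*29 = 7 - 29/2 = -15/2)
X = -15/2 ≈ -7.5000
X*(36 + (0 - 5*4)) = -15*(36 + (0 - 5*4))/2 = -15*(36 + (0 - 20))/2 = -15*(36 - 20)/2 = -15/2*16 = -120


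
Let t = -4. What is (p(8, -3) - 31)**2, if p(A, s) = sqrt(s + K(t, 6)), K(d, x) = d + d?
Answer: (31 - I*sqrt(11))**2 ≈ 950.0 - 205.63*I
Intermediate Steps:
K(d, x) = 2*d
p(A, s) = sqrt(-8 + s) (p(A, s) = sqrt(s + 2*(-4)) = sqrt(s - 8) = sqrt(-8 + s))
(p(8, -3) - 31)**2 = (sqrt(-8 - 3) - 31)**2 = (sqrt(-11) - 31)**2 = (I*sqrt(11) - 31)**2 = (-31 + I*sqrt(11))**2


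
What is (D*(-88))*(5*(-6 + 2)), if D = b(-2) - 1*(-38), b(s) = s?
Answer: 63360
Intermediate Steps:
D = 36 (D = -2 - 1*(-38) = -2 + 38 = 36)
(D*(-88))*(5*(-6 + 2)) = (36*(-88))*(5*(-6 + 2)) = -15840*(-4) = -3168*(-20) = 63360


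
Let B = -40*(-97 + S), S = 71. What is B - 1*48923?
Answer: -47883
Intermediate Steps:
B = 1040 (B = -40*(-97 + 71) = -40*(-26) = 1040)
B - 1*48923 = 1040 - 1*48923 = 1040 - 48923 = -47883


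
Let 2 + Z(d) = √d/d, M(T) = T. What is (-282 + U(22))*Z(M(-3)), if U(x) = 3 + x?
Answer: 514 + 257*I*√3/3 ≈ 514.0 + 148.38*I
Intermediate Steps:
Z(d) = -2 + d^(-½) (Z(d) = -2 + √d/d = -2 + d^(-½))
(-282 + U(22))*Z(M(-3)) = (-282 + (3 + 22))*(-2 + (-3)^(-½)) = (-282 + 25)*(-2 - I*√3/3) = -257*(-2 - I*√3/3) = 514 + 257*I*√3/3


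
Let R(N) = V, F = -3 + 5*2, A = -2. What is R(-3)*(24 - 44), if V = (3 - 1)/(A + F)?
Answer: -8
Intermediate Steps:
F = 7 (F = -3 + 10 = 7)
V = ⅖ (V = (3 - 1)/(-2 + 7) = 2/5 = 2*(⅕) = ⅖ ≈ 0.40000)
R(N) = ⅖
R(-3)*(24 - 44) = 2*(24 - 44)/5 = (⅖)*(-20) = -8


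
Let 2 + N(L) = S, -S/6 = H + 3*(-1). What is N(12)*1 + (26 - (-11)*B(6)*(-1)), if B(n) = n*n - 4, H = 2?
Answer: -322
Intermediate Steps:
B(n) = -4 + n² (B(n) = n² - 4 = -4 + n²)
S = 6 (S = -6*(2 + 3*(-1)) = -6*(2 - 3) = -6*(-1) = 6)
N(L) = 4 (N(L) = -2 + 6 = 4)
N(12)*1 + (26 - (-11)*B(6)*(-1)) = 4*1 + (26 - (-11)*(-4 + 6²)*(-1)) = 4 + (26 - (-11)*(-4 + 36)*(-1)) = 4 + (26 - (-11)*32*(-1)) = 4 + (26 - (-11)*(-32)) = 4 + (26 - 1*352) = 4 + (26 - 352) = 4 - 326 = -322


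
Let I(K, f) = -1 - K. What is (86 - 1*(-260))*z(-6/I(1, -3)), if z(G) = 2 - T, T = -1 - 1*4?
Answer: 2422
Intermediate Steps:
T = -5 (T = -1 - 4 = -5)
z(G) = 7 (z(G) = 2 - 1*(-5) = 2 + 5 = 7)
(86 - 1*(-260))*z(-6/I(1, -3)) = (86 - 1*(-260))*7 = (86 + 260)*7 = 346*7 = 2422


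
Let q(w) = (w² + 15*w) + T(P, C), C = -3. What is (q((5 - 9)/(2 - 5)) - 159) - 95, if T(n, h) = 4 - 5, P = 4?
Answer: -2099/9 ≈ -233.22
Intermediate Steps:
T(n, h) = -1
q(w) = -1 + w² + 15*w (q(w) = (w² + 15*w) - 1 = -1 + w² + 15*w)
(q((5 - 9)/(2 - 5)) - 159) - 95 = ((-1 + ((5 - 9)/(2 - 5))² + 15*((5 - 9)/(2 - 5))) - 159) - 95 = ((-1 + (-4/(-3))² + 15*(-4/(-3))) - 159) - 95 = ((-1 + (-4*(-⅓))² + 15*(-4*(-⅓))) - 159) - 95 = ((-1 + (4/3)² + 15*(4/3)) - 159) - 95 = ((-1 + 16/9 + 20) - 159) - 95 = (187/9 - 159) - 95 = -1244/9 - 95 = -2099/9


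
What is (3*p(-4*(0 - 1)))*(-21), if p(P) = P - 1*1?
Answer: -189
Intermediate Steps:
p(P) = -1 + P (p(P) = P - 1 = -1 + P)
(3*p(-4*(0 - 1)))*(-21) = (3*(-1 - 4*(0 - 1)))*(-21) = (3*(-1 - 4*(-1)))*(-21) = (3*(-1 + 4))*(-21) = (3*3)*(-21) = 9*(-21) = -189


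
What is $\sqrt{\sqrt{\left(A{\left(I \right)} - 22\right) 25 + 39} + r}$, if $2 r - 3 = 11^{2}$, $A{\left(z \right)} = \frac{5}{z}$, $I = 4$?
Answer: $\frac{\sqrt{248 + 2 i \sqrt{1919}}}{2} \approx 7.9923 + 1.3703 i$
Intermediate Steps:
$r = 62$ ($r = \frac{3}{2} + \frac{11^{2}}{2} = \frac{3}{2} + \frac{1}{2} \cdot 121 = \frac{3}{2} + \frac{121}{2} = 62$)
$\sqrt{\sqrt{\left(A{\left(I \right)} - 22\right) 25 + 39} + r} = \sqrt{\sqrt{\left(\frac{5}{4} - 22\right) 25 + 39} + 62} = \sqrt{\sqrt{\left(- \frac{83}{4}\right) 25 + 39} + 62} = \sqrt{\sqrt{- \frac{2075}{4} + 39} + 62} = \sqrt{\sqrt{- \frac{1919}{4}} + 62} = \sqrt{\frac{i \sqrt{1919}}{2} + 62} = \sqrt{62 + \frac{i \sqrt{1919}}{2}}$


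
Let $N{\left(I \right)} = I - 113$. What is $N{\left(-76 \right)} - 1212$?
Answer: $-1401$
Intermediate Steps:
$N{\left(I \right)} = -113 + I$
$N{\left(-76 \right)} - 1212 = \left(-113 - 76\right) - 1212 = -189 - 1212 = -1401$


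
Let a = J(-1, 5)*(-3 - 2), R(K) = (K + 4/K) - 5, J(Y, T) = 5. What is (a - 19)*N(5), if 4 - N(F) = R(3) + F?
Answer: 44/3 ≈ 14.667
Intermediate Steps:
R(K) = -5 + K + 4/K
N(F) = 14/3 - F (N(F) = 4 - ((-5 + 3 + 4/3) + F) = 4 - (-⅔ + F) = 4 + (⅔ - F) = 14/3 - F)
a = -25 (a = 5*(-3 - 2) = 5*(-5) = -25)
(a - 19)*N(5) = (-25 - 19)*(14/3 - 1*5) = -44*(14/3 - 5) = -44*(-⅓) = 44/3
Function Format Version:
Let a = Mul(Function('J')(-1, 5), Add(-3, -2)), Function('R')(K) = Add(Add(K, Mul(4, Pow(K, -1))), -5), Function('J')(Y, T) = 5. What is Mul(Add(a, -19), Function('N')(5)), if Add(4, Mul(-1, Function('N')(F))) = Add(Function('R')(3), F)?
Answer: Rational(44, 3) ≈ 14.667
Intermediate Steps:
Function('R')(K) = Add(-5, K, Mul(4, Pow(K, -1)))
Function('N')(F) = Add(Rational(14, 3), Mul(-1, F)) (Function('N')(F) = Add(4, Mul(-1, Add(Add(-5, 3, Mul(4, Pow(3, -1))), F))) = Add(4, Mul(-1, Add(Add(-5, 3, Mul(4, Rational(1, 3))), F))) = Add(4, Mul(-1, Add(Add(-5, 3, Rational(4, 3)), F))) = Add(4, Mul(-1, Add(Rational(-2, 3), F))) = Add(4, Add(Rational(2, 3), Mul(-1, F))) = Add(Rational(14, 3), Mul(-1, F)))
a = -25 (a = Mul(5, Add(-3, -2)) = Mul(5, -5) = -25)
Mul(Add(a, -19), Function('N')(5)) = Mul(Add(-25, -19), Add(Rational(14, 3), Mul(-1, 5))) = Mul(-44, Add(Rational(14, 3), -5)) = Mul(-44, Rational(-1, 3)) = Rational(44, 3)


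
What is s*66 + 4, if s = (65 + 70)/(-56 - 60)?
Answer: -4223/58 ≈ -72.810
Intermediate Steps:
s = -135/116 (s = 135/(-116) = 135*(-1/116) = -135/116 ≈ -1.1638)
s*66 + 4 = -135/116*66 + 4 = -4455/58 + 4 = -4223/58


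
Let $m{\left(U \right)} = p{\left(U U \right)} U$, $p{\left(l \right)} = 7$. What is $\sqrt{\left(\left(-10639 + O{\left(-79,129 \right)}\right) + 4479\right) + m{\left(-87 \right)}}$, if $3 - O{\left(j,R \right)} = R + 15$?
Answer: $i \sqrt{6910} \approx 83.126 i$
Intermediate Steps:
$O{\left(j,R \right)} = -12 - R$ ($O{\left(j,R \right)} = 3 - \left(R + 15\right) = 3 - \left(15 + R\right) = -12 - R$)
$m{\left(U \right)} = 7 U$
$\sqrt{\left(\left(-10639 + O{\left(-79,129 \right)}\right) + 4479\right) + m{\left(-87 \right)}} = \sqrt{\left(\left(-10639 - 141\right) + 4479\right) + 7 \left(-87\right)} = \sqrt{\left(\left(-10639 - 141\right) + 4479\right) - 609} = \sqrt{\left(-10780 + 4479\right) - 609} = \sqrt{-6301 - 609} = \sqrt{-6910} = i \sqrt{6910}$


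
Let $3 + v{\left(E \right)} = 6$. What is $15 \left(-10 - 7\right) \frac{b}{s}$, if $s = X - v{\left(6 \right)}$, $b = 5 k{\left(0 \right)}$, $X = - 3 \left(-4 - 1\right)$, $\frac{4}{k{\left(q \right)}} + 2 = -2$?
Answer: $\frac{425}{4} \approx 106.25$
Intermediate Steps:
$k{\left(q \right)} = -1$ ($k{\left(q \right)} = \frac{4}{-2 - 2} = \frac{4}{-4} = 4 \left(- \frac{1}{4}\right) = -1$)
$v{\left(E \right)} = 3$ ($v{\left(E \right)} = -3 + 6 = 3$)
$X = 15$ ($X = \left(-3\right) \left(-5\right) = 15$)
$b = -5$ ($b = 5 \left(-1\right) = -5$)
$s = 12$ ($s = 15 - 3 = 12$)
$15 \left(-10 - 7\right) \frac{b}{s} = 15 \left(-10 - 7\right) \left(- \frac{5}{12}\right) = 15 \left(- 17 \left(\left(-5\right) \frac{1}{12}\right)\right) = 15 \left(\left(-17\right) \left(- \frac{5}{12}\right)\right) = 15 \cdot \frac{85}{12} = \frac{425}{4}$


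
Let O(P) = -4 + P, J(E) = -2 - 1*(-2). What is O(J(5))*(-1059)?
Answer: 4236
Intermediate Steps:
J(E) = 0 (J(E) = -2 + 2 = 0)
O(J(5))*(-1059) = (-4 + 0)*(-1059) = -4*(-1059) = 4236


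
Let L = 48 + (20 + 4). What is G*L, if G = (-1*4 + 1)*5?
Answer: -1080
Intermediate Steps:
L = 72 (L = 48 + 24 = 72)
G = -15 (G = (-4 + 1)*5 = -3*5 = -15)
G*L = -15*72 = -1080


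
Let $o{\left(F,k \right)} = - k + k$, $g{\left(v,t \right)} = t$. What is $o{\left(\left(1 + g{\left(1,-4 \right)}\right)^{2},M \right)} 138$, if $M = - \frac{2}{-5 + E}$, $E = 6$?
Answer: $0$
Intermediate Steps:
$M = -2$ ($M = - \frac{2}{-5 + 6} = - \frac{2}{1} = \left(-2\right) 1 = -2$)
$o{\left(F,k \right)} = 0$
$o{\left(\left(1 + g{\left(1,-4 \right)}\right)^{2},M \right)} 138 = 0 \cdot 138 = 0$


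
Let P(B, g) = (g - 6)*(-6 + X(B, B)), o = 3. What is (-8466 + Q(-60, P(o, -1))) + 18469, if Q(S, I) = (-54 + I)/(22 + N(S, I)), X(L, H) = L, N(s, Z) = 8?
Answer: 100019/10 ≈ 10002.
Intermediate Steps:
P(B, g) = (-6 + B)*(-6 + g) (P(B, g) = (g - 6)*(-6 + B) = (-6 + g)*(-6 + B) = (-6 + B)*(-6 + g))
Q(S, I) = -9/5 + I/30 (Q(S, I) = (-54 + I)/(22 + 8) = (-54 + I)/30 = (-54 + I)*(1/30) = -9/5 + I/30)
(-8466 + Q(-60, P(o, -1))) + 18469 = (-8466 + (-9/5 + (36 - 6*3 - 6*(-1) + 3*(-1))/30)) + 18469 = (-8466 + (-9/5 + (36 - 18 + 6 - 3)/30)) + 18469 = (-8466 + (-9/5 + (1/30)*21)) + 18469 = (-8466 + (-9/5 + 7/10)) + 18469 = (-8466 - 11/10) + 18469 = -84671/10 + 18469 = 100019/10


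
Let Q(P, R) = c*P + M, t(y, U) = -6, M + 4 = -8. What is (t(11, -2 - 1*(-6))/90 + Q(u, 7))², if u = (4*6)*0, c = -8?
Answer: 32761/225 ≈ 145.60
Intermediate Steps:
M = -12 (M = -4 - 8 = -12)
u = 0 (u = 24*0 = 0)
Q(P, R) = -12 - 8*P (Q(P, R) = -8*P - 12 = -12 - 8*P)
(t(11, -2 - 1*(-6))/90 + Q(u, 7))² = (-6/90 + (-12 - 8*0))² = (-6*1/90 + (-12 + 0))² = (-1/15 - 12)² = (-181/15)² = 32761/225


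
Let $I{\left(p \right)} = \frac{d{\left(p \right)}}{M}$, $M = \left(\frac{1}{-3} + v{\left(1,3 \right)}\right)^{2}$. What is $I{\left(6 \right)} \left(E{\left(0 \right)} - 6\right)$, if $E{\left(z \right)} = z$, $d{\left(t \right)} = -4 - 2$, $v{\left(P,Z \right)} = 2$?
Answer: $\frac{324}{25} \approx 12.96$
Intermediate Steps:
$d{\left(t \right)} = -6$
$M = \frac{25}{9}$ ($M = \left(\frac{1}{-3} + 2\right)^{2} = \left(- \frac{1}{3} + 2\right)^{2} = \left(\frac{5}{3}\right)^{2} = \frac{25}{9} \approx 2.7778$)
$I{\left(p \right)} = - \frac{54}{25}$ ($I{\left(p \right)} = - \frac{6}{\frac{25}{9}} = \left(-6\right) \frac{9}{25} = - \frac{54}{25}$)
$I{\left(6 \right)} \left(E{\left(0 \right)} - 6\right) = - \frac{54 \left(0 - 6\right)}{25} = \left(- \frac{54}{25}\right) \left(-6\right) = \frac{324}{25}$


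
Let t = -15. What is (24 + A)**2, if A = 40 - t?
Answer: 6241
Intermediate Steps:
A = 55 (A = 40 - 1*(-15) = 40 + 15 = 55)
(24 + A)**2 = (24 + 55)**2 = 79**2 = 6241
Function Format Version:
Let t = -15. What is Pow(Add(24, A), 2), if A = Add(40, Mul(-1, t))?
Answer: 6241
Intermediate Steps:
A = 55 (A = Add(40, Mul(-1, -15)) = Add(40, 15) = 55)
Pow(Add(24, A), 2) = Pow(Add(24, 55), 2) = Pow(79, 2) = 6241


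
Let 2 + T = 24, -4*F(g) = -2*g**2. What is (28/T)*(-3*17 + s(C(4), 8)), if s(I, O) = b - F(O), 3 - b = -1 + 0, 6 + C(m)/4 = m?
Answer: -1106/11 ≈ -100.55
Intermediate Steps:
C(m) = -24 + 4*m
F(g) = g**2/2 (F(g) = -(-1)*g**2/2 = g**2/2)
b = 4 (b = 3 - (-1 + 0) = 3 - 1*(-1) = 3 + 1 = 4)
T = 22 (T = -2 + 24 = 22)
s(I, O) = 4 - O**2/2
(28/T)*(-3*17 + s(C(4), 8)) = (28/22)*(-3*17 + (4 - 1/2*8**2)) = (28*(1/22))*(-51 + (4 - 1/2*64)) = 14*(-51 + (4 - 32))/11 = 14*(-51 - 28)/11 = (14/11)*(-79) = -1106/11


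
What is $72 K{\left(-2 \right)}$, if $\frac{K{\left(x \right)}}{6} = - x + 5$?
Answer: $3024$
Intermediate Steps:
$K{\left(x \right)} = 30 - 6 x$ ($K{\left(x \right)} = 6 \left(- x + 5\right) = 6 \left(5 - x\right) = 30 - 6 x$)
$72 K{\left(-2 \right)} = 72 \left(30 - -12\right) = 72 \left(30 + 12\right) = 72 \cdot 42 = 3024$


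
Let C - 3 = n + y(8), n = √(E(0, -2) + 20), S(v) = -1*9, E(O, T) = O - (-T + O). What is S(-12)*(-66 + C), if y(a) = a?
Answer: 495 - 27*√2 ≈ 456.82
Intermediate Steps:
E(O, T) = T (E(O, T) = O - (O - T) = O + (T - O) = T)
S(v) = -9
n = 3*√2 (n = √(-2 + 20) = √18 = 3*√2 ≈ 4.2426)
C = 11 + 3*√2 (C = 3 + (3*√2 + 8) = 3 + (8 + 3*√2) = 11 + 3*√2 ≈ 15.243)
S(-12)*(-66 + C) = -9*(-66 + (11 + 3*√2)) = -9*(-55 + 3*√2) = 495 - 27*√2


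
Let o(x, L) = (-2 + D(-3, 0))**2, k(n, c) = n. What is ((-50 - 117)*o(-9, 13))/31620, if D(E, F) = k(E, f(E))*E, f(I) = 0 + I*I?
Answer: -8183/31620 ≈ -0.25879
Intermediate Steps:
f(I) = I**2 (f(I) = 0 + I**2 = I**2)
D(E, F) = E**2 (D(E, F) = E*E = E**2)
o(x, L) = 49 (o(x, L) = (-2 + (-3)**2)**2 = (-2 + 9)**2 = 7**2 = 49)
((-50 - 117)*o(-9, 13))/31620 = ((-50 - 117)*49)/31620 = -167*49*(1/31620) = -8183*1/31620 = -8183/31620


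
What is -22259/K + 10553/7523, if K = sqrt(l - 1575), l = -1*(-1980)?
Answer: 10553/7523 - 22259*sqrt(5)/45 ≈ -1104.7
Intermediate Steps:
l = 1980
K = 9*sqrt(5) (K = sqrt(1980 - 1575) = sqrt(405) = 9*sqrt(5) ≈ 20.125)
-22259/K + 10553/7523 = -22259*sqrt(5)/45 + 10553/7523 = 10553/7523 - 22259*sqrt(5)/45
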